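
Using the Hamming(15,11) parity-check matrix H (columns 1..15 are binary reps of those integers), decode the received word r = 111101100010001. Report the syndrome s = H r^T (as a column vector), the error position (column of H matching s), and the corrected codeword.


s = (0, 0, 0, 1)^T, error position = 1, corrected codeword c = 011101100010001

Compute s = H r^T mod 2 one row at a time:
  s_1 = 0 + 0 + 0 + 1 + 0 + 0 + 0 + 1 = 2 ≡ 0 (mod 2).
  s_2 = 1 + 0 + 1 + 1 + 0 + 0 + 0 + 1 = 4 ≡ 0 (mod 2).
  s_3 = 1 + 1 + 1 + 1 + 0 + 1 + 0 + 1 = 6 ≡ 0 (mod 2).
  s_4 = 1 + 1 + 0 + 1 + 0 + 1 + 0 + 1 = 5 ≡ 1 (mod 2).
s = (0, 0, 0, 1)^T — this equals column 1 of H (binary 0001), so error is at position 1.
Correct: flip bit 1 of r = 111101100010001 to get c = 011101100010001.


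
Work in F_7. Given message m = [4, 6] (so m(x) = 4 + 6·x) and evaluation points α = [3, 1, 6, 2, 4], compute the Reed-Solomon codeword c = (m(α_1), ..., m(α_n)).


c = [1, 3, 5, 2, 0]

Message polynomial: m(x) = 4 + 6·x (mod 7).
For each evaluation point α_i, compute m(α_i) mod 7:
  α_1 = 3: Horner steps 6 → 1, so m(3) = 1.
  α_2 = 1: Horner steps 6 → 3, so m(1) = 3.
  α_3 = 6: Horner steps 6 → 5, so m(6) = 5.
  α_4 = 2: Horner steps 6 → 2, so m(2) = 2.
  α_5 = 4: Horner steps 6 → 0, so m(4) = 0.
Codeword c = [1, 3, 5, 2, 0] ∈ F_7^5.


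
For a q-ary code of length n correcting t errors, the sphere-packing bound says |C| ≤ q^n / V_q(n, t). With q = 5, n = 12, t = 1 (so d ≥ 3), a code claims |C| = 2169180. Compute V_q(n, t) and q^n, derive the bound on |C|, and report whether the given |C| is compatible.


V_q(n, t) = 49, q^n = 244140625, Hamming bound = 4982461, |C| = 2169180 ≤ bound (satisfied).

Step 1: Compute V_q(n, t) = Σ_{j=0}^1 C(n, j) (q−1)^j.
  j = 0: C(12,0)·(4)^0 = 1·1 = 1.
  j = 1: C(12,1)·(4)^1 = 12·4 = 48.
  V_q(n, t) = 1 + 48 = 49.
Step 2: q^n = 5^12 = 244140625.
Step 3: Hamming bound ⌊q^n / V_q(n,t)⌋ = ⌊244140625/49⌋ = 4982461.
Step 4: Compare |C| = 2169180 to 4982461: satisfied.
The claimed |C| lies below the Hamming bound.


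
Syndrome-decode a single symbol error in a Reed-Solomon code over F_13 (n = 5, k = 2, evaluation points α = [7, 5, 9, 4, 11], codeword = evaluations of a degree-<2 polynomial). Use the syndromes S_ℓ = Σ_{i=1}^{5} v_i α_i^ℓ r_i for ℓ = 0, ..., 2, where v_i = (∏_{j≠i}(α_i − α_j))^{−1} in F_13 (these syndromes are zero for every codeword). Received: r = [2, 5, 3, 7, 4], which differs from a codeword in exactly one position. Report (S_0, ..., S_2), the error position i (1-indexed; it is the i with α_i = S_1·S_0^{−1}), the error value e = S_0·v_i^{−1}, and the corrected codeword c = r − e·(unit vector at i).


S = (1, 5, 12), error at position 2, error magnitude e = 4, c = [2, 1, 3, 7, 4].

Step 1: column multipliers v_i = (∏_{j≠i}(α_i − α_j))^{−1} mod 13.
  i = 1 (α = 7): (7−5)(7−9)(7−4)(7−11) = 2·(−2)·3·(−4) = 48 ≡ 9, so v_1 = 9^{−1} = 3 (mod 13).
  i = 2 (α = 5): (5−7)(5−9)(5−4)(5−11) = (−2)·(−4)·1·(−6) = −48 ≡ 4, so v_2 = 4^{−1} = 10 (mod 13).
  i = 3 (α = 9): (9−7)(9−5)(9−4)(9−11) = 2·4·5·(−2) = −80 ≡ 11, so v_3 = 11^{−1} = 6 (mod 13).
  i = 4 (α = 4): (4−7)(4−5)(4−9)(4−11) = (−3)·(−1)·(−5)·(−7) = 105 ≡ 1, so v_4 = 1^{−1} = 1 (mod 13).
  i = 5 (α = 11): (11−7)(11−5)(11−9)(11−4) = 4·6·2·7 = 336 ≡ 11, so v_5 = 11^{−1} = 6 (mod 13).
  v = [3, 10, 6, 1, 6].
Step 2: syndromes of r = [2, 5, 3, 7, 4] (all sums mod 13).
  S_0 = Σ v_i r_i = 3·2 + 10·5 + 6·3 + 1·7 + 6·4 = 105 ≡ 1.
  S_1 = Σ v_i α_i r_i = 3·7·2 + 10·5·5 + 6·9·3 + 1·4·7 + 6·11·4 = 746 ≡ 5.
  α_i^2 mod 13 = [10, 12, 3, 3, 4].
  S_2 = Σ v_i α_i^2 r_i = 3·10·2 + 10·12·5 + 6·3·3 + 1·3·7 + 6·4·4 = 831 ≡ 12.
  S = (1, 5, 12) ≠ 0, so r is not a codeword (an error is present).
Step 3: locate the error. For a single error e at position i, S_ℓ = v_i·e·α_i^ℓ, so α_err = S_1/S_0.
  S_0^{−1} = 1^{−1} = 1 (mod 13), so α_err = 5·1 = 5 ≡ 5 = α_2. Error position i = 2.
  Consistency check: S_2/S_1 = 12·8 = 96 ≡ 5 = α_err ✓ (single-error assumption holds).
Step 4: error magnitude e = S_0/v_2 = S_0·∏_{j≠2}(α_2 − α_j) = 1·4 = 4 ≡ 4 (mod 13).
Step 5: correct position 2: c_2 = r_2 − e = 5 − 4 ≡ 1 (mod 13). Hence c = [2, 1, 3, 7, 4].
  Check: interpolating c through the α_i gives m(x) = 5 + 7·x (degree < 2) with m(α_i) = c_i for every i, so c is indeed a codeword.


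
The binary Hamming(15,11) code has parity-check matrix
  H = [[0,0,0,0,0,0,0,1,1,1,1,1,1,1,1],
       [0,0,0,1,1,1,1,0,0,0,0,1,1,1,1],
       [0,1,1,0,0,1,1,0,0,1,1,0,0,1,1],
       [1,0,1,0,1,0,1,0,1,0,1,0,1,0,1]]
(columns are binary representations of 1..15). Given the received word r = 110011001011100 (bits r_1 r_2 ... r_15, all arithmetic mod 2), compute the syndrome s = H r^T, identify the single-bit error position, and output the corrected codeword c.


s = (0, 0, 1, 1)^T, error position = 3, corrected codeword c = 111011001011100

Compute s = H r^T mod 2 one row at a time:
  s_1 = 0 + 1 + 0 + 1 + 1 + 1 + 0 + 0 = 4 ≡ 0 (mod 2).
  s_2 = 0 + 1 + 1 + 0 + 1 + 1 + 0 + 0 = 4 ≡ 0 (mod 2).
  s_3 = 1 + 0 + 1 + 0 + 0 + 1 + 0 + 0 = 3 ≡ 1 (mod 2).
  s_4 = 1 + 0 + 1 + 0 + 1 + 1 + 1 + 0 = 5 ≡ 1 (mod 2).
s = (0, 0, 1, 1)^T — this equals column 3 of H (binary 0011), so error is at position 3.
Correct: flip bit 3 of r = 110011001011100 to get c = 111011001011100.


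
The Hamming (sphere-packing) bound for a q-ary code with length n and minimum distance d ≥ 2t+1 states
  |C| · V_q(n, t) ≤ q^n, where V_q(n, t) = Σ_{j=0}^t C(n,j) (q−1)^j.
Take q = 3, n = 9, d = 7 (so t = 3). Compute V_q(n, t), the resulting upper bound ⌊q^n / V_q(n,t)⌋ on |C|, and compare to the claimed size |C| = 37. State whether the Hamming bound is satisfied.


V_q(n, t) = 835, q^n = 19683, Hamming bound = 23, |C| = 37 > bound (violated).

Step 1: Compute V_q(n, t) = Σ_{j=0}^3 C(n, j) (q−1)^j.
  j = 0: C(9,0)·(2)^0 = 1·1 = 1.
  j = 1: C(9,1)·(2)^1 = 9·2 = 18.
  j = 2: C(9,2)·(2)^2 = 36·4 = 144.
  j = 3: C(9,3)·(2)^3 = 84·8 = 672.
  V_q(n, t) = 1 + 18 + 144 + 672 = 835.
Step 2: q^n = 3^9 = 19683.
Step 3: Hamming bound ⌊q^n / V_q(n,t)⌋ = ⌊19683/835⌋ = 23.
Step 4: Compare |C| = 37 to 23: violated.
The claimed |C| lies above the Hamming bound, so no 3-ary code of length 9 with d ≥ 7 can have 37 codewords.


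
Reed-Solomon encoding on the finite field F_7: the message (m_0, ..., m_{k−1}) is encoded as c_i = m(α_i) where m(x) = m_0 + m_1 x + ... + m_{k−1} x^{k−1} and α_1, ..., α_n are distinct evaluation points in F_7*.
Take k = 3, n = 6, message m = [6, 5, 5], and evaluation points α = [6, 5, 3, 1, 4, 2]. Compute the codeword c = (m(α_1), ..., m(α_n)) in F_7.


c = [6, 2, 3, 2, 1, 1]

Message polynomial: m(x) = 6 + 5·x + 5·x^2 (mod 7).
For each evaluation point α_i, compute m(α_i) mod 7:
  α_1 = 6: Horner steps 5 → 0 → 6, so m(6) = 6.
  α_2 = 5: Horner steps 5 → 2 → 2, so m(5) = 2.
  α_3 = 3: Horner steps 5 → 6 → 3, so m(3) = 3.
  α_4 = 1: Horner steps 5 → 3 → 2, so m(1) = 2.
  α_5 = 4: Horner steps 5 → 4 → 1, so m(4) = 1.
  α_6 = 2: Horner steps 5 → 1 → 1, so m(2) = 1.
Codeword c = [6, 2, 3, 2, 1, 1] ∈ F_7^6.


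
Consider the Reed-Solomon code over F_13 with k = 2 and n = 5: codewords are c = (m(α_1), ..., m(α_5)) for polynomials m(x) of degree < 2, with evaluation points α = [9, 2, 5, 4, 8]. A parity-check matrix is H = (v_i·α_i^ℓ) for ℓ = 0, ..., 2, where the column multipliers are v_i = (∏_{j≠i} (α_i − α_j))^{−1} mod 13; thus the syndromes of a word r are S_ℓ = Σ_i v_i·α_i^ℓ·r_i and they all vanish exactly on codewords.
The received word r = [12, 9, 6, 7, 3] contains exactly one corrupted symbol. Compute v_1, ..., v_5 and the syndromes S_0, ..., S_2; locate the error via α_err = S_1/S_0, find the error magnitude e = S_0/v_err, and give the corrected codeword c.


S = (1, 9, 3), error at position 1, error magnitude e = 10, c = [2, 9, 6, 7, 3].

Step 1: column multipliers v_i = (∏_{j≠i}(α_i − α_j))^{−1} mod 13.
  i = 1 (α = 9): (9−2)(9−5)(9−4)(9−8) = 7·4·5·1 = 140 ≡ 10, so v_1 = 10^{−1} = 4 (mod 13).
  i = 2 (α = 2): (2−9)(2−5)(2−4)(2−8) = (−7)·(−3)·(−2)·(−6) = 252 ≡ 5, so v_2 = 5^{−1} = 8 (mod 13).
  i = 3 (α = 5): (5−9)(5−2)(5−4)(5−8) = (−4)·3·1·(−3) = 36 ≡ 10, so v_3 = 10^{−1} = 4 (mod 13).
  i = 4 (α = 4): (4−9)(4−2)(4−5)(4−8) = (−5)·2·(−1)·(−4) = −40 ≡ 12, so v_4 = 12^{−1} = 12 (mod 13).
  i = 5 (α = 8): (8−9)(8−2)(8−5)(8−4) = (−1)·6·3·4 = −72 ≡ 6, so v_5 = 6^{−1} = 11 (mod 13).
  v = [4, 8, 4, 12, 11].
Step 2: syndromes of r = [12, 9, 6, 7, 3] (all sums mod 13).
  S_0 = Σ v_i r_i = 4·12 + 8·9 + 4·6 + 12·7 + 11·3 = 261 ≡ 1.
  S_1 = Σ v_i α_i r_i = 4·9·12 + 8·2·9 + 4·5·6 + 12·4·7 + 11·8·3 = 1296 ≡ 9.
  α_i^2 mod 13 = [3, 4, 12, 3, 12].
  S_2 = Σ v_i α_i^2 r_i = 4·3·12 + 8·4·9 + 4·12·6 + 12·3·7 + 11·12·3 = 1368 ≡ 3.
  S = (1, 9, 3) ≠ 0, so r is not a codeword (an error is present).
Step 3: locate the error. For a single error e at position i, S_ℓ = v_i·e·α_i^ℓ, so α_err = S_1/S_0.
  S_0^{−1} = 1^{−1} = 1 (mod 13), so α_err = 9·1 = 9 ≡ 9 = α_1. Error position i = 1.
  Consistency check: S_2/S_1 = 3·3 = 9 ≡ 9 = α_err ✓ (single-error assumption holds).
Step 4: error magnitude e = S_0/v_1 = S_0·∏_{j≠1}(α_1 − α_j) = 1·10 = 10 ≡ 10 (mod 13).
Step 5: correct position 1: c_1 = r_1 − e = 12 − 10 ≡ 2 (mod 13). Hence c = [2, 9, 6, 7, 3].
  Check: interpolating c through the α_i gives m(x) = 11 + 12·x (degree < 2) with m(α_i) = c_i for every i, so c is indeed a codeword.


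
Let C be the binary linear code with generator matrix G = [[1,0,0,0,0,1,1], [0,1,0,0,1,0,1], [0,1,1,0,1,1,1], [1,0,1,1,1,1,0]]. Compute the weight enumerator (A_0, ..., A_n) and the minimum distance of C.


Weight distribution: A_0 = 1, A_2 = 1, A_3 = 6, A_4 = 5, A_5 = 2, A_6 = 1. Minimum distance d = 2.

Enumerate all 2^4 = 16 messages m ∈ F_2^4.
For each, compute codeword c = mG in F_2^7, then tally its weight.
  m = 0000 → c = 0000000, weight = 0.
  m = 1000 → c = 1000011, weight = 3.
  m = 0100 → c = 0100101, weight = 3.
  m = 1100 → c = 1100110, weight = 4.
  m = 0010 → c = 0110111, weight = 5.
  m = 1010 → c = 1110100, weight = 4.
  m = 0110 → c = 0010010, weight = 2.
  m = 1110 → c = 1010001, weight = 3.
  m = 0001 → c = 1011110, weight = 5.
  m = 1001 → c = 0011101, weight = 4.
  m = 0101 → c = 1111011, weight = 6.
  m = 1101 → c = 0111000, weight = 3.
  m = 0011 → c = 1101001, weight = 4.
  m = 1011 → c = 0101010, weight = 3.
  m = 0111 → c = 1001100, weight = 3.
  m = 1111 → c = 0001111, weight = 4.
Tally weights:
  weight 0: 1 codewords.
  weight 2: 1 codewords.
  weight 3: 6 codewords.
  weight 4: 5 codewords.
  weight 5: 2 codewords.
  weight 6: 1 codewords.
Minimum distance d = smallest w > 0 with A_w > 0 = 2.
Sanity: Σ A_w = 16 = 2^4 = 16 ✓.


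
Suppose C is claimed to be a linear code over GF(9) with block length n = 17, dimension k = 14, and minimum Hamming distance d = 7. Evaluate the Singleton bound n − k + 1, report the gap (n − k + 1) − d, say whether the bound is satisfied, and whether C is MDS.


Singleton RHS = n − k + 1 = 4, slack = -3, bound violated (no such code; not MDS).

Singleton bound: d ≤ n − k + 1.
Here n = 17, k = 14, so n − k + 1 = 4.
Given d = 7, check d ≤ 4: NO.
Slack = (n − k + 1) − d = -3.
The slack is negative: d = 7 exceeds n − k + 1 = 4 by 3, so the Singleton bound is violated and no linear [17, 14, 7]_9 code can exist. In particular it is not MDS (MDS requires d = n − k + 1 exactly).
Description: the claimed parameters are [17, 14, 7]_9; such a code would be impossible (violates the Singleton bound).


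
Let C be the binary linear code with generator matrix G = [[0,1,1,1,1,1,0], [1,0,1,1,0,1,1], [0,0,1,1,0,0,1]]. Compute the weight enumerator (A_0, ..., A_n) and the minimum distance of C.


Weight distribution: A_0 = 1, A_2 = 1, A_3 = 1, A_4 = 2, A_5 = 3. Minimum distance d = 2.

Enumerate all 2^3 = 8 messages m ∈ F_2^3.
For each, compute codeword c = mG in F_2^7, then tally its weight.
  m = 000 → c = 0000000, weight = 0.
  m = 100 → c = 0111110, weight = 5.
  m = 010 → c = 1011011, weight = 5.
  m = 110 → c = 1100101, weight = 4.
  m = 001 → c = 0011001, weight = 3.
  m = 101 → c = 0100111, weight = 4.
  m = 011 → c = 1000010, weight = 2.
  m = 111 → c = 1111100, weight = 5.
Tally weights:
  weight 0: 1 codewords.
  weight 2: 1 codewords.
  weight 3: 1 codewords.
  weight 4: 2 codewords.
  weight 5: 3 codewords.
Minimum distance d = smallest w > 0 with A_w > 0 = 2.
Sanity: Σ A_w = 8 = 2^3 = 8 ✓.


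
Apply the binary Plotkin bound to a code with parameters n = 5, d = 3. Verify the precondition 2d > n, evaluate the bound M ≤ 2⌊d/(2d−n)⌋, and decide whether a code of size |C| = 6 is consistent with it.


Plotkin bound M ≤ 6; given |C| = 6 ≤ bound (satisfied).

Check applicability: 2d = 6, n = 5.
2d − n = 1 > 0, so Plotkin applies.
Compute d/(2d−n) = 3/1 ≈ 3.0000.
⌊d/(2d−n)⌋ = 3.
Plotkin bound: M ≤ 2·3 = 6.
Given |C| = 6, check: satisfied.
This |C| is at the Plotkin bound.


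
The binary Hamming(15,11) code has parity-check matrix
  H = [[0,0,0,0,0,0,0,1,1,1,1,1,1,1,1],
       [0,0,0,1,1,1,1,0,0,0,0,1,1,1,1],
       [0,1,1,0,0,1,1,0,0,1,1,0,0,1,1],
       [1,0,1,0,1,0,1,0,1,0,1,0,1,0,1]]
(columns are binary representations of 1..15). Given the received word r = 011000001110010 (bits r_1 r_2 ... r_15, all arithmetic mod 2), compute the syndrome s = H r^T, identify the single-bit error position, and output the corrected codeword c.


s = (0, 1, 1, 1)^T, error position = 7, corrected codeword c = 011000101110010

Compute s = H r^T mod 2 one row at a time:
  s_1 = 0 + 1 + 1 + 1 + 0 + 0 + 1 + 0 = 4 ≡ 0 (mod 2).
  s_2 = 0 + 0 + 0 + 0 + 0 + 0 + 1 + 0 = 1 ≡ 1 (mod 2).
  s_3 = 1 + 1 + 0 + 0 + 1 + 1 + 1 + 0 = 5 ≡ 1 (mod 2).
  s_4 = 0 + 1 + 0 + 0 + 1 + 1 + 0 + 0 = 3 ≡ 1 (mod 2).
s = (0, 1, 1, 1)^T — this equals column 7 of H (binary 0111), so error is at position 7.
Correct: flip bit 7 of r = 011000001110010 to get c = 011000101110010.


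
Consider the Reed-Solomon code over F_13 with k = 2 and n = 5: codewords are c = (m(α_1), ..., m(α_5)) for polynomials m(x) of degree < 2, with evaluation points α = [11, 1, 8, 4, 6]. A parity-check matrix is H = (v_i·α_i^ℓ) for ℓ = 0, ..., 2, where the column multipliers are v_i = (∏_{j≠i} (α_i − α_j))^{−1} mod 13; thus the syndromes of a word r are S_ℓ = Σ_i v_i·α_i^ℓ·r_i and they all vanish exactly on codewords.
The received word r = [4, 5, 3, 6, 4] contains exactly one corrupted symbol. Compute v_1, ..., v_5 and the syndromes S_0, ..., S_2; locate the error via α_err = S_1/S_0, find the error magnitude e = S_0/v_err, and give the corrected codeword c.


S = (5, 4, 11), error at position 5, error magnitude e = 6, c = [4, 5, 3, 6, 11].

Step 1: column multipliers v_i = (∏_{j≠i}(α_i − α_j))^{−1} mod 13.
  i = 1 (α = 11): (11−1)(11−8)(11−4)(11−6) = 10·3·7·5 = 1050 ≡ 10, so v_1 = 10^{−1} = 4 (mod 13).
  i = 2 (α = 1): (1−11)(1−8)(1−4)(1−6) = (−10)·(−7)·(−3)·(−5) = 1050 ≡ 10, so v_2 = 10^{−1} = 4 (mod 13).
  i = 3 (α = 8): (8−11)(8−1)(8−4)(8−6) = (−3)·7·4·2 = −168 ≡ 1, so v_3 = 1^{−1} = 1 (mod 13).
  i = 4 (α = 4): (4−11)(4−1)(4−8)(4−6) = (−7)·3·(−4)·(−2) = −168 ≡ 1, so v_4 = 1^{−1} = 1 (mod 13).
  i = 5 (α = 6): (6−11)(6−1)(6−8)(6−4) = (−5)·5·(−2)·2 = 100 ≡ 9, so v_5 = 9^{−1} = 3 (mod 13).
  v = [4, 4, 1, 1, 3].
Step 2: syndromes of r = [4, 5, 3, 6, 4] (all sums mod 13).
  S_0 = Σ v_i r_i = 4·4 + 4·5 + 1·3 + 1·6 + 3·4 = 57 ≡ 5.
  S_1 = Σ v_i α_i r_i = 4·11·4 + 4·1·5 + 1·8·3 + 1·4·6 + 3·6·4 = 316 ≡ 4.
  α_i^2 mod 13 = [4, 1, 12, 3, 10].
  S_2 = Σ v_i α_i^2 r_i = 4·4·4 + 4·1·5 + 1·12·3 + 1·3·6 + 3·10·4 = 258 ≡ 11.
  S = (5, 4, 11) ≠ 0, so r is not a codeword (an error is present).
Step 3: locate the error. For a single error e at position i, S_ℓ = v_i·e·α_i^ℓ, so α_err = S_1/S_0.
  S_0^{−1} = 5^{−1} = 8 (mod 13), so α_err = 4·8 = 32 ≡ 6 = α_5. Error position i = 5.
  Consistency check: S_2/S_1 = 11·10 = 110 ≡ 6 = α_err ✓ (single-error assumption holds).
Step 4: error magnitude e = S_0/v_5 = S_0·∏_{j≠5}(α_5 − α_j) = 5·9 = 45 ≡ 6 (mod 13).
Step 5: correct position 5: c_5 = r_5 − e = 4 − 6 ≡ 11 (mod 13). Hence c = [4, 5, 3, 6, 11].
  Check: interpolating c through the α_i gives m(x) = 9 + 9·x (degree < 2) with m(α_i) = c_i for every i, so c is indeed a codeword.


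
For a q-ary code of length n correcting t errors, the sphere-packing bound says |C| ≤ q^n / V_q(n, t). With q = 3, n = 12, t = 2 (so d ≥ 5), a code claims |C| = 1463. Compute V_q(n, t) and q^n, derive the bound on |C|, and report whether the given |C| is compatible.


V_q(n, t) = 289, q^n = 531441, Hamming bound = 1838, |C| = 1463 ≤ bound (satisfied).

Step 1: Compute V_q(n, t) = Σ_{j=0}^2 C(n, j) (q−1)^j.
  j = 0: C(12,0)·(2)^0 = 1·1 = 1.
  j = 1: C(12,1)·(2)^1 = 12·2 = 24.
  j = 2: C(12,2)·(2)^2 = 66·4 = 264.
  V_q(n, t) = 1 + 24 + 264 = 289.
Step 2: q^n = 3^12 = 531441.
Step 3: Hamming bound ⌊q^n / V_q(n,t)⌋ = ⌊531441/289⌋ = 1838.
Step 4: Compare |C| = 1463 to 1838: satisfied.
The claimed |C| lies below the Hamming bound.


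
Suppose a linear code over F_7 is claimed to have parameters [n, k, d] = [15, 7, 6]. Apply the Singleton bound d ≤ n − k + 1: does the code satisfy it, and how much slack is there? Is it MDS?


Singleton RHS = n − k + 1 = 9, slack = 3, bound satisfied, not MDS.

Singleton bound: d ≤ n − k + 1.
Here n = 15, k = 7, so n − k + 1 = 9.
Given d = 6, check d ≤ 9: YES.
Slack = (n − k + 1) − d = 3.
The code is NOT MDS (slack = 3 > 0).
Description: the claimed parameters are [15, 7, 6]_7; such a code would be non-MDS.


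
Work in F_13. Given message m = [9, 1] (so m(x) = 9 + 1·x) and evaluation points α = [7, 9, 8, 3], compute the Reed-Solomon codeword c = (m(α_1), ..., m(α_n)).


c = [3, 5, 4, 12]

Message polynomial: m(x) = 9 + 1·x (mod 13).
For each evaluation point α_i, compute m(α_i) mod 13:
  α_1 = 7: Horner steps 1 → 3, so m(7) = 3.
  α_2 = 9: Horner steps 1 → 5, so m(9) = 5.
  α_3 = 8: Horner steps 1 → 4, so m(8) = 4.
  α_4 = 3: Horner steps 1 → 12, so m(3) = 12.
Codeword c = [3, 5, 4, 12] ∈ F_13^4.


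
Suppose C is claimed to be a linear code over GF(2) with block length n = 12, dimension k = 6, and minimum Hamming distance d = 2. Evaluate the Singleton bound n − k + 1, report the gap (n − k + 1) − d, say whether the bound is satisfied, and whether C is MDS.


Singleton RHS = n − k + 1 = 7, slack = 5, bound satisfied, not MDS.

Singleton bound: d ≤ n − k + 1.
Here n = 12, k = 6, so n − k + 1 = 7.
Given d = 2, check d ≤ 7: YES.
Slack = (n − k + 1) − d = 5.
The code is NOT MDS (slack = 5 > 0).
Description: the claimed parameters are [12, 6, 2]_2; such a code would be non-MDS.


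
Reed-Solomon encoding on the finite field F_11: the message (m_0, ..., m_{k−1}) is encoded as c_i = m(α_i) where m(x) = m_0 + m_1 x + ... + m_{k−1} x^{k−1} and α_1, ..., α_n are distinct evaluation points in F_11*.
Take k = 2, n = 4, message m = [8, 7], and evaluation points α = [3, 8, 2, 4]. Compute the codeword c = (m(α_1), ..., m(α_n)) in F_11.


c = [7, 9, 0, 3]

Message polynomial: m(x) = 8 + 7·x (mod 11).
For each evaluation point α_i, compute m(α_i) mod 11:
  α_1 = 3: Horner steps 7 → 7, so m(3) = 7.
  α_2 = 8: Horner steps 7 → 9, so m(8) = 9.
  α_3 = 2: Horner steps 7 → 0, so m(2) = 0.
  α_4 = 4: Horner steps 7 → 3, so m(4) = 3.
Codeword c = [7, 9, 0, 3] ∈ F_11^4.


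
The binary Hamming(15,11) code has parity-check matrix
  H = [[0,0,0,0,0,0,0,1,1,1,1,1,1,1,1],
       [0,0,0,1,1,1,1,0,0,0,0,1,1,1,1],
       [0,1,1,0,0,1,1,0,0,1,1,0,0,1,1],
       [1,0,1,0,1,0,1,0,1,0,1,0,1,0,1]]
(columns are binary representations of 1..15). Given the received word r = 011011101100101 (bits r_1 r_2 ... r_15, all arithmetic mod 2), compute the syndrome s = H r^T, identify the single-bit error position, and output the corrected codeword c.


s = (0, 1, 0, 0)^T, error position = 4, corrected codeword c = 011111101100101

Compute s = H r^T mod 2 one row at a time:
  s_1 = 0 + 1 + 1 + 0 + 0 + 1 + 0 + 1 = 4 ≡ 0 (mod 2).
  s_2 = 0 + 1 + 1 + 1 + 0 + 1 + 0 + 1 = 5 ≡ 1 (mod 2).
  s_3 = 1 + 1 + 1 + 1 + 1 + 0 + 0 + 1 = 6 ≡ 0 (mod 2).
  s_4 = 0 + 1 + 1 + 1 + 1 + 0 + 1 + 1 = 6 ≡ 0 (mod 2).
s = (0, 1, 0, 0)^T — this equals column 4 of H (binary 0100), so error is at position 4.
Correct: flip bit 4 of r = 011011101100101 to get c = 011111101100101.


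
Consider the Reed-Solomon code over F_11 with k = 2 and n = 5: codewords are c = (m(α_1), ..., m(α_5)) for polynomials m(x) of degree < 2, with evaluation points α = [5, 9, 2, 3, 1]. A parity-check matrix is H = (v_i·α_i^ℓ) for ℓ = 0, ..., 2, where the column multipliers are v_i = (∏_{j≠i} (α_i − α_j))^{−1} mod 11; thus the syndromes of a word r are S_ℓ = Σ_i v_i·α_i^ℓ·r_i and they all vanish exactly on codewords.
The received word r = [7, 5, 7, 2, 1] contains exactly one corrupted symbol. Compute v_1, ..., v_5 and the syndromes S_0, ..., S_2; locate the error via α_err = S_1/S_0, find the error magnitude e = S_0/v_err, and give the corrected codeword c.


S = (5, 3, 4), error at position 1, error magnitude e = 4, c = [3, 5, 7, 2, 1].

Step 1: column multipliers v_i = (∏_{j≠i}(α_i − α_j))^{−1} mod 11.
  i = 1 (α = 5): (5−9)(5−2)(5−3)(5−1) = (−4)·3·2·4 = −96 ≡ 3, so v_1 = 3^{−1} = 4 (mod 11).
  i = 2 (α = 9): (9−5)(9−2)(9−3)(9−1) = 4·7·6·8 = 1344 ≡ 2, so v_2 = 2^{−1} = 6 (mod 11).
  i = 3 (α = 2): (2−5)(2−9)(2−3)(2−1) = (−3)·(−7)·(−1)·1 = −21 ≡ 1, so v_3 = 1^{−1} = 1 (mod 11).
  i = 4 (α = 3): (3−5)(3−9)(3−2)(3−1) = (−2)·(−6)·1·2 = 24 ≡ 2, so v_4 = 2^{−1} = 6 (mod 11).
  i = 5 (α = 1): (1−5)(1−9)(1−2)(1−3) = (−4)·(−8)·(−1)·(−2) = 64 ≡ 9, so v_5 = 9^{−1} = 5 (mod 11).
  v = [4, 6, 1, 6, 5].
Step 2: syndromes of r = [7, 5, 7, 2, 1] (all sums mod 11).
  S_0 = Σ v_i r_i = 4·7 + 6·5 + 1·7 + 6·2 + 5·1 = 82 ≡ 5.
  S_1 = Σ v_i α_i r_i = 4·5·7 + 6·9·5 + 1·2·7 + 6·3·2 + 5·1·1 = 465 ≡ 3.
  α_i^2 mod 11 = [3, 4, 4, 9, 1].
  S_2 = Σ v_i α_i^2 r_i = 4·3·7 + 6·4·5 + 1·4·7 + 6·9·2 + 5·1·1 = 345 ≡ 4.
  S = (5, 3, 4) ≠ 0, so r is not a codeword (an error is present).
Step 3: locate the error. For a single error e at position i, S_ℓ = v_i·e·α_i^ℓ, so α_err = S_1/S_0.
  S_0^{−1} = 5^{−1} = 9 (mod 11), so α_err = 3·9 = 27 ≡ 5 = α_1. Error position i = 1.
  Consistency check: S_2/S_1 = 4·4 = 16 ≡ 5 = α_err ✓ (single-error assumption holds).
Step 4: error magnitude e = S_0/v_1 = S_0·∏_{j≠1}(α_1 − α_j) = 5·3 = 15 ≡ 4 (mod 11).
Step 5: correct position 1: c_1 = r_1 − e = 7 − 4 ≡ 3 (mod 11). Hence c = [3, 5, 7, 2, 1].
  Check: interpolating c through the α_i gives m(x) = 6 + 6·x (degree < 2) with m(α_i) = c_i for every i, so c is indeed a codeword.


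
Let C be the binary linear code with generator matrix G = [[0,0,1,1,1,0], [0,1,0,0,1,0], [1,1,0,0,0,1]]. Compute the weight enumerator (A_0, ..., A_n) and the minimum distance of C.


Weight distribution: A_0 = 1, A_2 = 1, A_3 = 4, A_4 = 1, A_6 = 1. Minimum distance d = 2.

Enumerate all 2^3 = 8 messages m ∈ F_2^3.
For each, compute codeword c = mG in F_2^6, then tally its weight.
  m = 000 → c = 000000, weight = 0.
  m = 100 → c = 001110, weight = 3.
  m = 010 → c = 010010, weight = 2.
  m = 110 → c = 011100, weight = 3.
  m = 001 → c = 110001, weight = 3.
  m = 101 → c = 111111, weight = 6.
  m = 011 → c = 100011, weight = 3.
  m = 111 → c = 101101, weight = 4.
Tally weights:
  weight 0: 1 codewords.
  weight 2: 1 codewords.
  weight 3: 4 codewords.
  weight 4: 1 codewords.
  weight 6: 1 codewords.
Minimum distance d = smallest w > 0 with A_w > 0 = 2.
Sanity: Σ A_w = 8 = 2^3 = 8 ✓.


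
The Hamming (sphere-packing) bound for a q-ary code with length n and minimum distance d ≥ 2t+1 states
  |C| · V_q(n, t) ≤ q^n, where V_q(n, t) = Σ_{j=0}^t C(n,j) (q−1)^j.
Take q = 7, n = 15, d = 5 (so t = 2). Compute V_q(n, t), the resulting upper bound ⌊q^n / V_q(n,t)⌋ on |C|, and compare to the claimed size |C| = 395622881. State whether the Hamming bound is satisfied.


V_q(n, t) = 3871, q^n = 4747561509943, Hamming bound = 1226443169, |C| = 395622881 ≤ bound (satisfied).

Step 1: Compute V_q(n, t) = Σ_{j=0}^2 C(n, j) (q−1)^j.
  j = 0: C(15,0)·(6)^0 = 1·1 = 1.
  j = 1: C(15,1)·(6)^1 = 15·6 = 90.
  j = 2: C(15,2)·(6)^2 = 105·36 = 3780.
  V_q(n, t) = 1 + 90 + 3780 = 3871.
Step 2: q^n = 7^15 = 4747561509943.
Step 3: Hamming bound ⌊q^n / V_q(n,t)⌋ = ⌊4747561509943/3871⌋ = 1226443169.
Step 4: Compare |C| = 395622881 to 1226443169: satisfied.
The claimed |C| lies below the Hamming bound.


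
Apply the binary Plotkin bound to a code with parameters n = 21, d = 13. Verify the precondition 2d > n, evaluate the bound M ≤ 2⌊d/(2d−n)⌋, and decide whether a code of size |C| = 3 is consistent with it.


Plotkin bound M ≤ 4; given |C| = 3 ≤ bound (satisfied).

Check applicability: 2d = 26, n = 21.
2d − n = 5 > 0, so Plotkin applies.
Compute d/(2d−n) = 13/5 ≈ 2.6000.
⌊d/(2d−n)⌋ = 2.
Plotkin bound: M ≤ 2·2 = 4.
Given |C| = 3, check: satisfied.
This |C| is below the Plotkin bound.


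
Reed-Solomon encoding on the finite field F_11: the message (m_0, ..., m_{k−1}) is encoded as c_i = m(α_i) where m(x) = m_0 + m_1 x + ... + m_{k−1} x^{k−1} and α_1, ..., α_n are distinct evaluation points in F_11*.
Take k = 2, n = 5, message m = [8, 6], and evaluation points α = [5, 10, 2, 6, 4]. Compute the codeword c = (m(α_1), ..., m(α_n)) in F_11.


c = [5, 2, 9, 0, 10]

Message polynomial: m(x) = 8 + 6·x (mod 11).
For each evaluation point α_i, compute m(α_i) mod 11:
  α_1 = 5: Horner steps 6 → 5, so m(5) = 5.
  α_2 = 10: Horner steps 6 → 2, so m(10) = 2.
  α_3 = 2: Horner steps 6 → 9, so m(2) = 9.
  α_4 = 6: Horner steps 6 → 0, so m(6) = 0.
  α_5 = 4: Horner steps 6 → 10, so m(4) = 10.
Codeword c = [5, 2, 9, 0, 10] ∈ F_11^5.


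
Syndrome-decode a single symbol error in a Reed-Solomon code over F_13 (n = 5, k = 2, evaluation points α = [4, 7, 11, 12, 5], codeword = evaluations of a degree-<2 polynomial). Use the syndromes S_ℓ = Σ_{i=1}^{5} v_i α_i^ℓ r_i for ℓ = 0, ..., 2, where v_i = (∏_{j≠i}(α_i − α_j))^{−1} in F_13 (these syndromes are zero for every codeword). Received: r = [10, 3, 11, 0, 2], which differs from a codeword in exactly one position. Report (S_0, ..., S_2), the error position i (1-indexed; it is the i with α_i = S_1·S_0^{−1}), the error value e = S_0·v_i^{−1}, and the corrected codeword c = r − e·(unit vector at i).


S = (6, 4, 7), error at position 5, error magnitude e = 3, c = [10, 3, 11, 0, 12].

Step 1: column multipliers v_i = (∏_{j≠i}(α_i − α_j))^{−1} mod 13.
  i = 1 (α = 4): (4−7)(4−11)(4−12)(4−5) = (−3)·(−7)·(−8)·(−1) = 168 ≡ 12, so v_1 = 12^{−1} = 12 (mod 13).
  i = 2 (α = 7): (7−4)(7−11)(7−12)(7−5) = 3·(−4)·(−5)·2 = 120 ≡ 3, so v_2 = 3^{−1} = 9 (mod 13).
  i = 3 (α = 11): (11−4)(11−7)(11−12)(11−5) = 7·4·(−1)·6 = −168 ≡ 1, so v_3 = 1^{−1} = 1 (mod 13).
  i = 4 (α = 12): (12−4)(12−7)(12−11)(12−5) = 8·5·1·7 = 280 ≡ 7, so v_4 = 7^{−1} = 2 (mod 13).
  i = 5 (α = 5): (5−4)(5−7)(5−11)(5−12) = 1·(−2)·(−6)·(−7) = −84 ≡ 7, so v_5 = 7^{−1} = 2 (mod 13).
  v = [12, 9, 1, 2, 2].
Step 2: syndromes of r = [10, 3, 11, 0, 2] (all sums mod 13).
  S_0 = Σ v_i r_i = 12·10 + 9·3 + 1·11 + 2·0 + 2·2 = 162 ≡ 6.
  S_1 = Σ v_i α_i r_i = 12·4·10 + 9·7·3 + 1·11·11 + 2·12·0 + 2·5·2 = 810 ≡ 4.
  α_i^2 mod 13 = [3, 10, 4, 1, 12].
  S_2 = Σ v_i α_i^2 r_i = 12·3·10 + 9·10·3 + 1·4·11 + 2·1·0 + 2·12·2 = 722 ≡ 7.
  S = (6, 4, 7) ≠ 0, so r is not a codeword (an error is present).
Step 3: locate the error. For a single error e at position i, S_ℓ = v_i·e·α_i^ℓ, so α_err = S_1/S_0.
  S_0^{−1} = 6^{−1} = 11 (mod 13), so α_err = 4·11 = 44 ≡ 5 = α_5. Error position i = 5.
  Consistency check: S_2/S_1 = 7·10 = 70 ≡ 5 = α_err ✓ (single-error assumption holds).
Step 4: error magnitude e = S_0/v_5 = S_0·∏_{j≠5}(α_5 − α_j) = 6·7 = 42 ≡ 3 (mod 13).
Step 5: correct position 5: c_5 = r_5 − e = 2 − 3 ≡ 12 (mod 13). Hence c = [10, 3, 11, 0, 12].
  Check: interpolating c through the α_i gives m(x) = 2 + 2·x (degree < 2) with m(α_i) = c_i for every i, so c is indeed a codeword.


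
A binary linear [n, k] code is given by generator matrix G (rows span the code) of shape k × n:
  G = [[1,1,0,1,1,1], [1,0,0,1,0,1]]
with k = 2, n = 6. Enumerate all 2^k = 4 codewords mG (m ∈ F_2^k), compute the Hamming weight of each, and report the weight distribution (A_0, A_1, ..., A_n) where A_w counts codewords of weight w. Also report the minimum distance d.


Weight distribution: A_0 = 1, A_2 = 1, A_3 = 1, A_5 = 1. Minimum distance d = 2.

Enumerate all 2^2 = 4 messages m ∈ F_2^2.
For each, compute codeword c = mG in F_2^6, then tally its weight.
  m = 00 → c = 000000, weight = 0.
  m = 10 → c = 110111, weight = 5.
  m = 01 → c = 100101, weight = 3.
  m = 11 → c = 010010, weight = 2.
Tally weights:
  weight 0: 1 codewords.
  weight 2: 1 codewords.
  weight 3: 1 codewords.
  weight 5: 1 codewords.
Minimum distance d = smallest w > 0 with A_w > 0 = 2.
Sanity: Σ A_w = 4 = 2^2 = 4 ✓.


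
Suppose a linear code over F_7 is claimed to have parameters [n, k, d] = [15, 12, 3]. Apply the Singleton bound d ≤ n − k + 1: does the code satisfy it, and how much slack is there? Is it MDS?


Singleton RHS = n − k + 1 = 4, slack = 1, bound satisfied, not MDS.

Singleton bound: d ≤ n − k + 1.
Here n = 15, k = 12, so n − k + 1 = 4.
Given d = 3, check d ≤ 4: YES.
Slack = (n − k + 1) − d = 1.
The code is NOT MDS (slack = 1 > 0).
Description: the claimed parameters are [15, 12, 3]_7; such a code would be non-MDS.


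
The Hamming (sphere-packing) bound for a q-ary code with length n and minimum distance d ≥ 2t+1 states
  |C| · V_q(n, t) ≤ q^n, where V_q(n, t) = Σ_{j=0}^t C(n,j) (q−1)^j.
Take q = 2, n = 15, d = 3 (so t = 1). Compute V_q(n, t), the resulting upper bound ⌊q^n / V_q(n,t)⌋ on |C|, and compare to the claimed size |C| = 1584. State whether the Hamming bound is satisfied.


V_q(n, t) = 16, q^n = 32768, Hamming bound = 2048, |C| = 1584 ≤ bound (satisfied).

Step 1: Compute V_q(n, t) = Σ_{j=0}^1 C(n, j) (q−1)^j.
  j = 0: C(15,0)·(1)^0 = 1·1 = 1.
  j = 1: C(15,1)·(1)^1 = 15·1 = 15.
  V_q(n, t) = 1 + 15 = 16.
Step 2: q^n = 2^15 = 32768.
Step 3: Hamming bound ⌊q^n / V_q(n,t)⌋ = ⌊32768/16⌋ = 2048.
Step 4: Compare |C| = 1584 to 2048: satisfied.
The claimed |C| lies below the Hamming bound.


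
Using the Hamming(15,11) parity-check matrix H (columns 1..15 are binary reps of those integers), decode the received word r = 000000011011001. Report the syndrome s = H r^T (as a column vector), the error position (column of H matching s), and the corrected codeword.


s = (1, 0, 0, 1)^T, error position = 9, corrected codeword c = 000000010011001

Compute s = H r^T mod 2 one row at a time:
  s_1 = 1 + 1 + 0 + 1 + 1 + 0 + 0 + 1 = 5 ≡ 1 (mod 2).
  s_2 = 0 + 0 + 0 + 0 + 1 + 0 + 0 + 1 = 2 ≡ 0 (mod 2).
  s_3 = 0 + 0 + 0 + 0 + 0 + 1 + 0 + 1 = 2 ≡ 0 (mod 2).
  s_4 = 0 + 0 + 0 + 0 + 1 + 1 + 0 + 1 = 3 ≡ 1 (mod 2).
s = (1, 0, 0, 1)^T — this equals column 9 of H (binary 1001), so error is at position 9.
Correct: flip bit 9 of r = 000000011011001 to get c = 000000010011001.


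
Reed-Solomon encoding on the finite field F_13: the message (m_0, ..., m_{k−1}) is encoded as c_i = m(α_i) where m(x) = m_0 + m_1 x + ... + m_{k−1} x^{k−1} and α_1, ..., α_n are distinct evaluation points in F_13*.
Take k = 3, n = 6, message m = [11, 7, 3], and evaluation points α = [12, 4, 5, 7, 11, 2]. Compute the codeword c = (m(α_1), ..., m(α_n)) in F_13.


c = [7, 9, 4, 12, 9, 11]

Message polynomial: m(x) = 11 + 7·x + 3·x^2 (mod 13).
For each evaluation point α_i, compute m(α_i) mod 13:
  α_1 = 12: Horner steps 3 → 4 → 7, so m(12) = 7.
  α_2 = 4: Horner steps 3 → 6 → 9, so m(4) = 9.
  α_3 = 5: Horner steps 3 → 9 → 4, so m(5) = 4.
  α_4 = 7: Horner steps 3 → 2 → 12, so m(7) = 12.
  α_5 = 11: Horner steps 3 → 1 → 9, so m(11) = 9.
  α_6 = 2: Horner steps 3 → 0 → 11, so m(2) = 11.
Codeword c = [7, 9, 4, 12, 9, 11] ∈ F_13^6.


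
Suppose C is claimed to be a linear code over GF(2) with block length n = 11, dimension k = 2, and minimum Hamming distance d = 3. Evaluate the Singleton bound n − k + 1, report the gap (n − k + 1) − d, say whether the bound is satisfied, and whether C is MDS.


Singleton RHS = n − k + 1 = 10, slack = 7, bound satisfied, not MDS.

Singleton bound: d ≤ n − k + 1.
Here n = 11, k = 2, so n − k + 1 = 10.
Given d = 3, check d ≤ 10: YES.
Slack = (n − k + 1) − d = 7.
The code is NOT MDS (slack = 7 > 0).
Description: the claimed parameters are [11, 2, 3]_2; such a code would be non-MDS.


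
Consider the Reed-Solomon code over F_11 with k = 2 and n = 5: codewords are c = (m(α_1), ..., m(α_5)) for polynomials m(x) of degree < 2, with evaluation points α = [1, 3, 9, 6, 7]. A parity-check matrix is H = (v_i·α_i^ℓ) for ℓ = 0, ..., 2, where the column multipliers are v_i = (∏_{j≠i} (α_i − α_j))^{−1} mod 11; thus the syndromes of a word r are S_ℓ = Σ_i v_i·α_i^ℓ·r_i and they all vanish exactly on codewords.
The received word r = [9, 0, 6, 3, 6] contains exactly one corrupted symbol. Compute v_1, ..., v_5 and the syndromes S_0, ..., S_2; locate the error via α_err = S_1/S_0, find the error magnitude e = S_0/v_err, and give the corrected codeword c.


S = (5, 2, 3), error at position 5, error magnitude e = 2, c = [9, 0, 6, 3, 4].

Step 1: column multipliers v_i = (∏_{j≠i}(α_i − α_j))^{−1} mod 11.
  i = 1 (α = 1): (1−3)(1−9)(1−6)(1−7) = (−2)·(−8)·(−5)·(−6) = 480 ≡ 7, so v_1 = 7^{−1} = 8 (mod 11).
  i = 2 (α = 3): (3−1)(3−9)(3−6)(3−7) = 2·(−6)·(−3)·(−4) = −144 ≡ 10, so v_2 = 10^{−1} = 10 (mod 11).
  i = 3 (α = 9): (9−1)(9−3)(9−6)(9−7) = 8·6·3·2 = 288 ≡ 2, so v_3 = 2^{−1} = 6 (mod 11).
  i = 4 (α = 6): (6−1)(6−3)(6−9)(6−7) = 5·3·(−3)·(−1) = 45 ≡ 1, so v_4 = 1^{−1} = 1 (mod 11).
  i = 5 (α = 7): (7−1)(7−3)(7−9)(7−6) = 6·4·(−2)·1 = −48 ≡ 7, so v_5 = 7^{−1} = 8 (mod 11).
  v = [8, 10, 6, 1, 8].
Step 2: syndromes of r = [9, 0, 6, 3, 6] (all sums mod 11).
  S_0 = Σ v_i r_i = 8·9 + 10·0 + 6·6 + 1·3 + 8·6 = 159 ≡ 5.
  S_1 = Σ v_i α_i r_i = 8·1·9 + 10·3·0 + 6·9·6 + 1·6·3 + 8·7·6 = 750 ≡ 2.
  α_i^2 mod 11 = [1, 9, 4, 3, 5].
  S_2 = Σ v_i α_i^2 r_i = 8·1·9 + 10·9·0 + 6·4·6 + 1·3·3 + 8·5·6 = 465 ≡ 3.
  S = (5, 2, 3) ≠ 0, so r is not a codeword (an error is present).
Step 3: locate the error. For a single error e at position i, S_ℓ = v_i·e·α_i^ℓ, so α_err = S_1/S_0.
  S_0^{−1} = 5^{−1} = 9 (mod 11), so α_err = 2·9 = 18 ≡ 7 = α_5. Error position i = 5.
  Consistency check: S_2/S_1 = 3·6 = 18 ≡ 7 = α_err ✓ (single-error assumption holds).
Step 4: error magnitude e = S_0/v_5 = S_0·∏_{j≠5}(α_5 − α_j) = 5·7 = 35 ≡ 2 (mod 11).
Step 5: correct position 5: c_5 = r_5 − e = 6 − 2 ≡ 4 (mod 11). Hence c = [9, 0, 6, 3, 4].
  Check: interpolating c through the α_i gives m(x) = 8 + 1·x (degree < 2) with m(α_i) = c_i for every i, so c is indeed a codeword.


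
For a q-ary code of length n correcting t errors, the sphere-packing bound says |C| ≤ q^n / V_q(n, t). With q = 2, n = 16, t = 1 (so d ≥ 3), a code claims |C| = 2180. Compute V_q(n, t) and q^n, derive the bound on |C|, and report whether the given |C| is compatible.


V_q(n, t) = 17, q^n = 65536, Hamming bound = 3855, |C| = 2180 ≤ bound (satisfied).

Step 1: Compute V_q(n, t) = Σ_{j=0}^1 C(n, j) (q−1)^j.
  j = 0: C(16,0)·(1)^0 = 1·1 = 1.
  j = 1: C(16,1)·(1)^1 = 16·1 = 16.
  V_q(n, t) = 1 + 16 = 17.
Step 2: q^n = 2^16 = 65536.
Step 3: Hamming bound ⌊q^n / V_q(n,t)⌋ = ⌊65536/17⌋ = 3855.
Step 4: Compare |C| = 2180 to 3855: satisfied.
The claimed |C| lies below the Hamming bound.


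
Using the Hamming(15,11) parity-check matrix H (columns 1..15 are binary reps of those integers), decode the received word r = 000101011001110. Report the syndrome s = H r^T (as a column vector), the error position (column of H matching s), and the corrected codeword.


s = (1, 1, 0, 0)^T, error position = 12, corrected codeword c = 000101011000110

Compute s = H r^T mod 2 one row at a time:
  s_1 = 1 + 1 + 0 + 0 + 1 + 1 + 1 + 0 = 5 ≡ 1 (mod 2).
  s_2 = 1 + 0 + 1 + 0 + 1 + 1 + 1 + 0 = 5 ≡ 1 (mod 2).
  s_3 = 0 + 0 + 1 + 0 + 0 + 0 + 1 + 0 = 2 ≡ 0 (mod 2).
  s_4 = 0 + 0 + 0 + 0 + 1 + 0 + 1 + 0 = 2 ≡ 0 (mod 2).
s = (1, 1, 0, 0)^T — this equals column 12 of H (binary 1100), so error is at position 12.
Correct: flip bit 12 of r = 000101011001110 to get c = 000101011000110.


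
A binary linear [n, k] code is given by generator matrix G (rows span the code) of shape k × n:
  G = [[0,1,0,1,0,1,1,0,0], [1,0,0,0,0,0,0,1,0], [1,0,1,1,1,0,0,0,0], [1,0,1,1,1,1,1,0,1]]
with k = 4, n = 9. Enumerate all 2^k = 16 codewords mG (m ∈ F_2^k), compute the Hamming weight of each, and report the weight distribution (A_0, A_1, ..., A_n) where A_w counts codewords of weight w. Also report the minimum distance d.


Weight distribution: A_0 = 1, A_2 = 1, A_3 = 2, A_4 = 3, A_5 = 4, A_6 = 3, A_7 = 2. Minimum distance d = 2.

Enumerate all 2^4 = 16 messages m ∈ F_2^4.
For each, compute codeword c = mG in F_2^9, then tally its weight.
  m = 0000 → c = 000000000, weight = 0.
  m = 1000 → c = 010101100, weight = 4.
  m = 0100 → c = 100000010, weight = 2.
  m = 1100 → c = 110101110, weight = 6.
  m = 0010 → c = 101110000, weight = 4.
  m = 1010 → c = 111011100, weight = 6.
  m = 0110 → c = 001110010, weight = 4.
  m = 1110 → c = 011011110, weight = 6.
  m = 0001 → c = 101111101, weight = 7.
  m = 1001 → c = 111010001, weight = 5.
  m = 0101 → c = 001111111, weight = 7.
  m = 1101 → c = 011010011, weight = 5.
  m = 0011 → c = 000001101, weight = 3.
  m = 1011 → c = 010100001, weight = 3.
  m = 0111 → c = 100001111, weight = 5.
  m = 1111 → c = 110100011, weight = 5.
Tally weights:
  weight 0: 1 codewords.
  weight 2: 1 codewords.
  weight 3: 2 codewords.
  weight 4: 3 codewords.
  weight 5: 4 codewords.
  weight 6: 3 codewords.
  weight 7: 2 codewords.
Minimum distance d = smallest w > 0 with A_w > 0 = 2.
Sanity: Σ A_w = 16 = 2^4 = 16 ✓.


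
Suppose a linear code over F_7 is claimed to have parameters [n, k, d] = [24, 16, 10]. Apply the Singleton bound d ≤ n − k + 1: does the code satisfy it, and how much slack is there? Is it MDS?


Singleton RHS = n − k + 1 = 9, slack = -1, bound violated (no such code; not MDS).

Singleton bound: d ≤ n − k + 1.
Here n = 24, k = 16, so n − k + 1 = 9.
Given d = 10, check d ≤ 9: NO.
Slack = (n − k + 1) − d = -1.
The slack is negative: d = 10 exceeds n − k + 1 = 9 by 1, so the Singleton bound is violated and no linear [24, 16, 10]_7 code can exist. In particular it is not MDS (MDS requires d = n − k + 1 exactly).
Description: the claimed parameters are [24, 16, 10]_7; such a code would be impossible (violates the Singleton bound).


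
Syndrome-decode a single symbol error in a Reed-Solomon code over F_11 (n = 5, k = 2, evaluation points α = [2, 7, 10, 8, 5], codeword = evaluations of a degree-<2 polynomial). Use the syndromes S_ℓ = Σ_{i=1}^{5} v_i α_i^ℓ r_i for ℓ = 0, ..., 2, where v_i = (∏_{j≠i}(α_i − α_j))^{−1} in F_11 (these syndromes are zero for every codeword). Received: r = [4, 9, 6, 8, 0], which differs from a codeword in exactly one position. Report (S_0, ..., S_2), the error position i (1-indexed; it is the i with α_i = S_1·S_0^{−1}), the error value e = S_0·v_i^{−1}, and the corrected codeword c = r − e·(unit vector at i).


S = (9, 7, 3), error at position 1, error magnitude e = 1, c = [3, 9, 6, 8, 0].

Step 1: column multipliers v_i = (∏_{j≠i}(α_i − α_j))^{−1} mod 11.
  i = 1 (α = 2): (2−7)(2−10)(2−8)(2−5) = (−5)·(−8)·(−6)·(−3) = 720 ≡ 5, so v_1 = 5^{−1} = 9 (mod 11).
  i = 2 (α = 7): (7−2)(7−10)(7−8)(7−5) = 5·(−3)·(−1)·2 = 30 ≡ 8, so v_2 = 8^{−1} = 7 (mod 11).
  i = 3 (α = 10): (10−2)(10−7)(10−8)(10−5) = 8·3·2·5 = 240 ≡ 9, so v_3 = 9^{−1} = 5 (mod 11).
  i = 4 (α = 8): (8−2)(8−7)(8−10)(8−5) = 6·1·(−2)·3 = −36 ≡ 8, so v_4 = 8^{−1} = 7 (mod 11).
  i = 5 (α = 5): (5−2)(5−7)(5−10)(5−8) = 3·(−2)·(−5)·(−3) = −90 ≡ 9, so v_5 = 9^{−1} = 5 (mod 11).
  v = [9, 7, 5, 7, 5].
Step 2: syndromes of r = [4, 9, 6, 8, 0] (all sums mod 11).
  S_0 = Σ v_i r_i = 9·4 + 7·9 + 5·6 + 7·8 + 5·0 = 185 ≡ 9.
  S_1 = Σ v_i α_i r_i = 9·2·4 + 7·7·9 + 5·10·6 + 7·8·8 + 5·5·0 = 1261 ≡ 7.
  α_i^2 mod 11 = [4, 5, 1, 9, 3].
  S_2 = Σ v_i α_i^2 r_i = 9·4·4 + 7·5·9 + 5·1·6 + 7·9·8 + 5·3·0 = 993 ≡ 3.
  S = (9, 7, 3) ≠ 0, so r is not a codeword (an error is present).
Step 3: locate the error. For a single error e at position i, S_ℓ = v_i·e·α_i^ℓ, so α_err = S_1/S_0.
  S_0^{−1} = 9^{−1} = 5 (mod 11), so α_err = 7·5 = 35 ≡ 2 = α_1. Error position i = 1.
  Consistency check: S_2/S_1 = 3·8 = 24 ≡ 2 = α_err ✓ (single-error assumption holds).
Step 4: error magnitude e = S_0/v_1 = S_0·∏_{j≠1}(α_1 − α_j) = 9·5 = 45 ≡ 1 (mod 11).
Step 5: correct position 1: c_1 = r_1 − e = 4 − 1 ≡ 3 (mod 11). Hence c = [3, 9, 6, 8, 0].
  Check: interpolating c through the α_i gives m(x) = 5 + 10·x (degree < 2) with m(α_i) = c_i for every i, so c is indeed a codeword.
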